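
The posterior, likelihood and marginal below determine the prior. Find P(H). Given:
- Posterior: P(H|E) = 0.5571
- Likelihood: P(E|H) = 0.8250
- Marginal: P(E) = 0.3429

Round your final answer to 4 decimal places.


From Bayes' theorem: P(H|E) = P(E|H) × P(H) / P(E)

Rearranging for P(H):
P(H) = P(H|E) × P(E) / P(E|H)
     = 0.5571 × 0.3429 / 0.8250
     = 0.19102959 / 0.8250
     = 0.2316


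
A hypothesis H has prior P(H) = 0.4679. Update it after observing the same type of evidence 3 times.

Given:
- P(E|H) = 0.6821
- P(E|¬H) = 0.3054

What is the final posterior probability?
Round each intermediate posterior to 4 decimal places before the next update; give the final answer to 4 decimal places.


Sequential Bayesian updating:

Initial prior: P(H) = 0.4679

Update 1:
  P(E) = 0.6821 × 0.4679 + 0.3054 × 0.5321 = 0.31915459 + 0.16250334 = 0.48165793
  P(H|E) = 0.31915459 / 0.48165793 = 0.6626

Update 2:
  P(E) = 0.6821 × 0.6626 + 0.3054 × 0.3374 = 0.45195946 + 0.10304196 = 0.55500142
  P(H|E) = 0.45195946 / 0.55500142 = 0.8143

Update 3:
  P(E) = 0.6821 × 0.8143 + 0.3054 × 0.1857 = 0.55543403 + 0.05671278 = 0.61214681
  P(H|E) = 0.55543403 / 0.61214681 = 0.9074

Final posterior: 0.9074


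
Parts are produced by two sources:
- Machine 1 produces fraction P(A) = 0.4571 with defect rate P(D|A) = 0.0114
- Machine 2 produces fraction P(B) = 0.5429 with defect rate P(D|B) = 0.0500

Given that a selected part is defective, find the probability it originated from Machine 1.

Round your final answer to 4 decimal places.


Let A = from Machine 1, D = defective

Given:
- P(A) = 0.4571, P(B) = 0.5429
- P(D|A) = 0.0114, P(D|B) = 0.0500

Step 1: Find P(D)
P(D) = P(D|A)P(A) + P(D|B)P(B)
     = 0.0114 × 0.4571 + 0.0500 × 0.5429
     = 0.00521094 + 0.02714500
     = 0.03235594

Step 2: Apply Bayes' theorem
P(A|D) = P(D|A)P(A) / P(D)
       = 0.00521094 / 0.03235594
       = 0.1611


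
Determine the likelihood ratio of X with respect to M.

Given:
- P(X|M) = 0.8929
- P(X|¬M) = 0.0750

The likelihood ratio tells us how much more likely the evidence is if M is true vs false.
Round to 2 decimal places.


Likelihood Ratio (LR) = P(X|M) / P(X|¬M)

LR = 0.8929 / 0.0750
   = 11.91

The evidence is 11.91 times more likely if M is true than if M is false.
Since LR > 1, the evidence supports M over ¬M.


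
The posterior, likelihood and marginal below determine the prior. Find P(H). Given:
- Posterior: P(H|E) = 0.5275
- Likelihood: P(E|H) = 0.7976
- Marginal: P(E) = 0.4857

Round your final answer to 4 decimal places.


From Bayes' theorem: P(H|E) = P(E|H) × P(H) / P(E)

Rearranging for P(H):
P(H) = P(H|E) × P(E) / P(E|H)
     = 0.5275 × 0.4857 / 0.7976
     = 0.25620675 / 0.7976
     = 0.3212


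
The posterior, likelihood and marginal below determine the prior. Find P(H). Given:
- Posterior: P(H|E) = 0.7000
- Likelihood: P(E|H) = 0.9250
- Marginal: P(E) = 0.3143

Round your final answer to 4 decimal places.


From Bayes' theorem: P(H|E) = P(E|H) × P(H) / P(E)

Rearranging for P(H):
P(H) = P(H|E) × P(E) / P(E|H)
     = 0.7000 × 0.3143 / 0.9250
     = 0.22001000 / 0.9250
     = 0.2378


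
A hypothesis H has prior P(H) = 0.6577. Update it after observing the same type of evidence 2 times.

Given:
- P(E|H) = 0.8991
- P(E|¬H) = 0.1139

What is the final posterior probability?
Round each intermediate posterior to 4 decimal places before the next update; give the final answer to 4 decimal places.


Sequential Bayesian updating:

Initial prior: P(H) = 0.6577

Update 1:
  P(E) = 0.8991 × 0.6577 + 0.1139 × 0.3423 = 0.59133807 + 0.03898797 = 0.63032604
  P(H|E) = 0.59133807 / 0.63032604 = 0.9381

Update 2:
  P(E) = 0.8991 × 0.9381 + 0.1139 × 0.0619 = 0.84344571 + 0.00705041 = 0.85049612
  P(H|E) = 0.84344571 / 0.85049612 = 0.9917

Final posterior: 0.9917


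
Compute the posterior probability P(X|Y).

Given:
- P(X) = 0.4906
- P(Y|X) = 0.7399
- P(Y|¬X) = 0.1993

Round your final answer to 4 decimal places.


Bayes' theorem: P(X|Y) = P(Y|X) × P(X) / P(Y)

Step 1: Calculate P(Y) using law of total probability
P(Y) = P(Y|X)P(X) + P(Y|¬X)P(¬X)
     = 0.7399 × 0.4906 + 0.1993 × 0.5094
     = 0.36299494 + 0.10152342
     = 0.46451836

Step 2: Apply Bayes' theorem
P(X|Y) = P(Y|X) × P(X) / P(Y)
       = 0.36299494 / 0.46451836
       = 0.7814


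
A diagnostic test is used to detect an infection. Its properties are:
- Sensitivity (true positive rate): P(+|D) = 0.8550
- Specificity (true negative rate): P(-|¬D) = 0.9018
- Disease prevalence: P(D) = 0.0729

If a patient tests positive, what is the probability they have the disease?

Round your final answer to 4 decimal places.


Let D = has disease, + = positive test

Given:
- P(D) = 0.0729 (prevalence)
- P(+|D) = 0.8550 (sensitivity)
- P(-|¬D) = 0.9018 (specificity)
- P(+|¬D) = 0.0982 (false positive rate = 1 - specificity)

Step 1: Find P(+)
P(+) = P(+|D)P(D) + P(+|¬D)P(¬D)
     = 0.8550 × 0.0729 + 0.0982 × 0.9271
     = 0.06232950 + 0.09104122
     = 0.15337072

Step 2: Apply Bayes' theorem for P(D|+)
P(D|+) = P(+|D)P(D) / P(+)
       = 0.06232950 / 0.15337072
       = 0.4064


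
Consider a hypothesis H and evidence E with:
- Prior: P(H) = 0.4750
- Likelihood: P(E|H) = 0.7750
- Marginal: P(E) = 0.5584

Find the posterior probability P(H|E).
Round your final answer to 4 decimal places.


Using Bayes' theorem:

P(H|E) = P(E|H) × P(H) / P(E)
       = 0.7750 × 0.4750 / 0.5584
       = 0.36812500 / 0.5584
       = 0.6592

The evidence strengthens our belief in H.
Prior: 0.4750 → Posterior: 0.6592


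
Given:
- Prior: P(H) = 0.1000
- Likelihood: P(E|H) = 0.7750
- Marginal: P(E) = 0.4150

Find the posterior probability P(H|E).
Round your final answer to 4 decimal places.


Using Bayes' theorem:

P(H|E) = P(E|H) × P(H) / P(E)
       = 0.7750 × 0.1000 / 0.4150
       = 0.07750000 / 0.4150
       = 0.1867

The evidence strengthens our belief in H.
Prior: 0.1000 → Posterior: 0.1867


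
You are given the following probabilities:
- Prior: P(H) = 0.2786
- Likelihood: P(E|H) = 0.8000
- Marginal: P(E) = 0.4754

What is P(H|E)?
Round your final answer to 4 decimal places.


Using Bayes' theorem:

P(H|E) = P(E|H) × P(H) / P(E)
       = 0.8000 × 0.2786 / 0.4754
       = 0.22288000 / 0.4754
       = 0.4688

The evidence strengthens our belief in H.
Prior: 0.2786 → Posterior: 0.4688


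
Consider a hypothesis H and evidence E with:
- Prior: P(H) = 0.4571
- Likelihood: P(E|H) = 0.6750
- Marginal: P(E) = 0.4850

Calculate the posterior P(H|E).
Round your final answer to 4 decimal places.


Using Bayes' theorem:

P(H|E) = P(E|H) × P(H) / P(E)
       = 0.6750 × 0.4571 / 0.4850
       = 0.30854250 / 0.4850
       = 0.6362

The evidence strengthens our belief in H.
Prior: 0.4571 → Posterior: 0.6362


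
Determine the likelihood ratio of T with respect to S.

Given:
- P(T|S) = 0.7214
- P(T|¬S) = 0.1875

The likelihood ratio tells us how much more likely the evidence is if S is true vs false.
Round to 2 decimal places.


Likelihood Ratio (LR) = P(T|S) / P(T|¬S)

LR = 0.7214 / 0.1875
   = 3.85

The evidence is 3.85 times more likely if S is true than if S is false.
LR > 1, so observing T raises the odds in favor of S.


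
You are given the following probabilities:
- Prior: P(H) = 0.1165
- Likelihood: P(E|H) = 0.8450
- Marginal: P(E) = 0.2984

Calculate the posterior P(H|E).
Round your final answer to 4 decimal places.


Using Bayes' theorem:

P(H|E) = P(E|H) × P(H) / P(E)
       = 0.8450 × 0.1165 / 0.2984
       = 0.09844250 / 0.2984
       = 0.3299

The evidence strengthens our belief in H.
Prior: 0.1165 → Posterior: 0.3299


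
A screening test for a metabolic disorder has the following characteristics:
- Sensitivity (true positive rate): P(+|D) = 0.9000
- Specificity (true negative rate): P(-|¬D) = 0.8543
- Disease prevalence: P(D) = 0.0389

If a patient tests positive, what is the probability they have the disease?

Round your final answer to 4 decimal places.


Let D = has disease, + = positive test

Given:
- P(D) = 0.0389 (prevalence)
- P(+|D) = 0.9000 (sensitivity)
- P(-|¬D) = 0.8543 (specificity)
- P(+|¬D) = 0.1457 (false positive rate = 1 - specificity)

Step 1: Find P(+)
P(+) = P(+|D)P(D) + P(+|¬D)P(¬D)
     = 0.9000 × 0.0389 + 0.1457 × 0.9611
     = 0.03501000 + 0.14003227
     = 0.17504227

Step 2: Apply Bayes' theorem for P(D|+)
P(D|+) = P(+|D)P(D) / P(+)
       = 0.03501000 / 0.17504227
       = 0.2000


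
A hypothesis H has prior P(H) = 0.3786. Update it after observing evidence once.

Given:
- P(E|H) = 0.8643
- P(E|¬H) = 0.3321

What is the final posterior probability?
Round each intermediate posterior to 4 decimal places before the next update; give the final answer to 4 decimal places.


Sequential Bayesian updating:

Initial prior: P(H) = 0.3786

Update 1:
  P(E) = 0.8643 × 0.3786 + 0.3321 × 0.6214 = 0.32722398 + 0.20636694 = 0.53359092
  P(H|E) = 0.32722398 / 0.53359092 = 0.6132

Final posterior: 0.6132


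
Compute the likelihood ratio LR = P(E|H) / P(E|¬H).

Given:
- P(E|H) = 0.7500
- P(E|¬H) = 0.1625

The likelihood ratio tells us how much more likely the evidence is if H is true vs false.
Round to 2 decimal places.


Likelihood Ratio (LR) = P(E|H) / P(E|¬H)

LR = 0.7500 / 0.1625
   = 4.62

The evidence is 4.62 times more likely if H is true than if H is false.
Since LR > 1, the evidence supports H over ¬H.


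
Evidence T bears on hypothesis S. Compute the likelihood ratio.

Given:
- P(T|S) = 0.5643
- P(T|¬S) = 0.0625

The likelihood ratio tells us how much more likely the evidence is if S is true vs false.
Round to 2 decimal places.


Likelihood Ratio (LR) = P(T|S) / P(T|¬S)

LR = 0.5643 / 0.0625
   = 9.03

The evidence is 9.03 times more likely if S is true than if S is false.
LR > 1, so observing T raises the odds in favor of S.


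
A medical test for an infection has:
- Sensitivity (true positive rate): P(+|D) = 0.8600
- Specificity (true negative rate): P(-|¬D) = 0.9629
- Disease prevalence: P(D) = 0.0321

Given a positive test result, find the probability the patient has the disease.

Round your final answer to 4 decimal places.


Let D = has disease, + = positive test

Given:
- P(D) = 0.0321 (prevalence)
- P(+|D) = 0.8600 (sensitivity)
- P(-|¬D) = 0.9629 (specificity)
- P(+|¬D) = 0.0371 (false positive rate = 1 - specificity)

Step 1: Find P(+)
P(+) = P(+|D)P(D) + P(+|¬D)P(¬D)
     = 0.8600 × 0.0321 + 0.0371 × 0.9679
     = 0.02760600 + 0.03590909
     = 0.06351509

Step 2: Apply Bayes' theorem for P(D|+)
P(D|+) = P(+|D)P(D) / P(+)
       = 0.02760600 / 0.06351509
       = 0.4346


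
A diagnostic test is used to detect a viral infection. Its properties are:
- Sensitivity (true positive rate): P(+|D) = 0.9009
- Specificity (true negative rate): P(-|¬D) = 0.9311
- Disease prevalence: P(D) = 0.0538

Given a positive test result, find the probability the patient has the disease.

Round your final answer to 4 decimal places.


Let D = has disease, + = positive test

Given:
- P(D) = 0.0538 (prevalence)
- P(+|D) = 0.9009 (sensitivity)
- P(-|¬D) = 0.9311 (specificity)
- P(+|¬D) = 0.0689 (false positive rate = 1 - specificity)

Step 1: Find P(+)
P(+) = P(+|D)P(D) + P(+|¬D)P(¬D)
     = 0.9009 × 0.0538 + 0.0689 × 0.9462
     = 0.04846842 + 0.06519318
     = 0.11366160

Step 2: Apply Bayes' theorem for P(D|+)
P(D|+) = P(+|D)P(D) / P(+)
       = 0.04846842 / 0.11366160
       = 0.4264


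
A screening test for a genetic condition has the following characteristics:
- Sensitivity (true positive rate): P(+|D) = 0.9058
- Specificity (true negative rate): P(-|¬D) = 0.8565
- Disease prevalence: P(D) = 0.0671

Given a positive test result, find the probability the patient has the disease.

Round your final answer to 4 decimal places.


Let D = has disease, + = positive test

Given:
- P(D) = 0.0671 (prevalence)
- P(+|D) = 0.9058 (sensitivity)
- P(-|¬D) = 0.8565 (specificity)
- P(+|¬D) = 0.1435 (false positive rate = 1 - specificity)

Step 1: Find P(+)
P(+) = P(+|D)P(D) + P(+|¬D)P(¬D)
     = 0.9058 × 0.0671 + 0.1435 × 0.9329
     = 0.06077918 + 0.13387115
     = 0.19465033

Step 2: Apply Bayes' theorem for P(D|+)
P(D|+) = P(+|D)P(D) / P(+)
       = 0.06077918 / 0.19465033
       = 0.3122


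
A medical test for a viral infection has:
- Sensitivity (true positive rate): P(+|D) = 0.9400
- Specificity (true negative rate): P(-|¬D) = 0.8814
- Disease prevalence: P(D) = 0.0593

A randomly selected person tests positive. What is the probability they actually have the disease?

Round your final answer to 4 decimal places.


Let D = has disease, + = positive test

Given:
- P(D) = 0.0593 (prevalence)
- P(+|D) = 0.9400 (sensitivity)
- P(-|¬D) = 0.8814 (specificity)
- P(+|¬D) = 0.1186 (false positive rate = 1 - specificity)

Step 1: Find P(+)
P(+) = P(+|D)P(D) + P(+|¬D)P(¬D)
     = 0.9400 × 0.0593 + 0.1186 × 0.9407
     = 0.05574200 + 0.11156702
     = 0.16730902

Step 2: Apply Bayes' theorem for P(D|+)
P(D|+) = P(+|D)P(D) / P(+)
       = 0.05574200 / 0.16730902
       = 0.3332


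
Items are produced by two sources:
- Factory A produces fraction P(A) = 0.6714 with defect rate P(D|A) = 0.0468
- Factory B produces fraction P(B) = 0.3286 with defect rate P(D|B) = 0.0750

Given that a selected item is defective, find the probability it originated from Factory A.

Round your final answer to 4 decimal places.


Let A = from Factory A, D = defective

Given:
- P(A) = 0.6714, P(B) = 0.3286
- P(D|A) = 0.0468, P(D|B) = 0.0750

Step 1: Find P(D)
P(D) = P(D|A)P(A) + P(D|B)P(B)
     = 0.0468 × 0.6714 + 0.0750 × 0.3286
     = 0.03142152 + 0.02464500
     = 0.05606652

Step 2: Apply Bayes' theorem
P(A|D) = P(D|A)P(A) / P(D)
       = 0.03142152 / 0.05606652
       = 0.5604


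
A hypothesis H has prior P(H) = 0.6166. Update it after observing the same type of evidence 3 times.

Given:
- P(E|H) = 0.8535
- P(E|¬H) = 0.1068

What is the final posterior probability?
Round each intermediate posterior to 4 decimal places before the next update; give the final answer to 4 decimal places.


Sequential Bayesian updating:

Initial prior: P(H) = 0.6166

Update 1:
  P(E) = 0.8535 × 0.6166 + 0.1068 × 0.3834 = 0.52626810 + 0.04094712 = 0.56721522
  P(H|E) = 0.52626810 / 0.56721522 = 0.9278

Update 2:
  P(E) = 0.8535 × 0.9278 + 0.1068 × 0.0722 = 0.79187730 + 0.00771096 = 0.79958826
  P(H|E) = 0.79187730 / 0.79958826 = 0.9904

Update 3:
  P(E) = 0.8535 × 0.9904 + 0.1068 × 0.0096 = 0.84530640 + 0.00102528 = 0.84633168
  P(H|E) = 0.84530640 / 0.84633168 = 0.9988

Final posterior: 0.9988


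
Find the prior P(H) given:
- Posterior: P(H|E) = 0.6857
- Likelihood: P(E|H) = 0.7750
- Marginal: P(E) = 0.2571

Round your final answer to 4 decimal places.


From Bayes' theorem: P(H|E) = P(E|H) × P(H) / P(E)

Rearranging for P(H):
P(H) = P(H|E) × P(E) / P(E|H)
     = 0.6857 × 0.2571 / 0.7750
     = 0.17629347 / 0.7750
     = 0.2275


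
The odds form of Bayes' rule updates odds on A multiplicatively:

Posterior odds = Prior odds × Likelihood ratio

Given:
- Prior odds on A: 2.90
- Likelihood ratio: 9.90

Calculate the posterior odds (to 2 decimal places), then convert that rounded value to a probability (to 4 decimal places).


Step 1: Calculate posterior odds
Posterior odds = Prior odds × LR
               = 2.90 × 9.90
               = 28.71

Step 2: Convert to probability
P(A|E) = Posterior odds / (1 + Posterior odds)
       = 28.71 / (1 + 28.71)
       = 28.71 / 29.71
       = 0.9663

The evidence increased P(A) from 0.7436 to 0.9663.


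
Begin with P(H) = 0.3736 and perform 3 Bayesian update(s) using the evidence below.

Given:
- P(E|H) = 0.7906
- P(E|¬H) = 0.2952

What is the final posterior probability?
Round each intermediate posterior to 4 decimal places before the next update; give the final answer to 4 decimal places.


Sequential Bayesian updating:

Initial prior: P(H) = 0.3736

Update 1:
  P(E) = 0.7906 × 0.3736 + 0.2952 × 0.6264 = 0.29536816 + 0.18491328 = 0.48028144
  P(H|E) = 0.29536816 / 0.48028144 = 0.6150

Update 2:
  P(E) = 0.7906 × 0.6150 + 0.2952 × 0.3850 = 0.48621900 + 0.11365200 = 0.59987100
  P(H|E) = 0.48621900 / 0.59987100 = 0.8105

Update 3:
  P(E) = 0.7906 × 0.8105 + 0.2952 × 0.1895 = 0.64078130 + 0.05594040 = 0.69672170
  P(H|E) = 0.64078130 / 0.69672170 = 0.9197

Final posterior: 0.9197


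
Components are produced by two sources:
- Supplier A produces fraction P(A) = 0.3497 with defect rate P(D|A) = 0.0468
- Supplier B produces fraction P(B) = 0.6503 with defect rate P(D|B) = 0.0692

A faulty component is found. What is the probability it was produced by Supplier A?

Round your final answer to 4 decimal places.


Let A = from Supplier A, D = faulty

Given:
- P(A) = 0.3497, P(B) = 0.6503
- P(D|A) = 0.0468, P(D|B) = 0.0692

Step 1: Find P(D)
P(D) = P(D|A)P(A) + P(D|B)P(B)
     = 0.0468 × 0.3497 + 0.0692 × 0.6503
     = 0.01636596 + 0.04500076
     = 0.06136672

Step 2: Apply Bayes' theorem
P(A|D) = P(D|A)P(A) / P(D)
       = 0.01636596 / 0.06136672
       = 0.2667


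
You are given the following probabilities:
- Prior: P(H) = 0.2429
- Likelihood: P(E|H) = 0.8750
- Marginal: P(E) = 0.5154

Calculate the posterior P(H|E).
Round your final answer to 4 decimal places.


Using Bayes' theorem:

P(H|E) = P(E|H) × P(H) / P(E)
       = 0.8750 × 0.2429 / 0.5154
       = 0.21253750 / 0.5154
       = 0.4124

The evidence strengthens our belief in H.
Prior: 0.2429 → Posterior: 0.4124


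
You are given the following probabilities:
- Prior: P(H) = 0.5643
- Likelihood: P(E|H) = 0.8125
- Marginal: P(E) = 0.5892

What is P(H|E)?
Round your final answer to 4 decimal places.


Using Bayes' theorem:

P(H|E) = P(E|H) × P(H) / P(E)
       = 0.8125 × 0.5643 / 0.5892
       = 0.45849375 / 0.5892
       = 0.7782

The evidence strengthens our belief in H.
Prior: 0.5643 → Posterior: 0.7782


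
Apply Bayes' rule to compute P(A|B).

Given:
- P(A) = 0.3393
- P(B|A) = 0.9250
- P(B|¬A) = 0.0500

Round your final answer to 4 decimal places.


Bayes' theorem: P(A|B) = P(B|A) × P(A) / P(B)

Step 1: Calculate P(B) using law of total probability
P(B) = P(B|A)P(A) + P(B|¬A)P(¬A)
     = 0.9250 × 0.3393 + 0.0500 × 0.6607
     = 0.31385250 + 0.03303500
     = 0.34688750

Step 2: Apply Bayes' theorem
P(A|B) = P(B|A) × P(A) / P(B)
       = 0.31385250 / 0.34688750
       = 0.9048


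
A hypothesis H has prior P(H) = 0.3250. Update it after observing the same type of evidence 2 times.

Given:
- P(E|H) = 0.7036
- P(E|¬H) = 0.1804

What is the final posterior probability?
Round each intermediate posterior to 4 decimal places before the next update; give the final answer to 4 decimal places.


Sequential Bayesian updating:

Initial prior: P(H) = 0.3250

Update 1:
  P(E) = 0.7036 × 0.3250 + 0.1804 × 0.6750 = 0.22867000 + 0.12177000 = 0.35044000
  P(H|E) = 0.22867000 / 0.35044000 = 0.6525

Update 2:
  P(E) = 0.7036 × 0.6525 + 0.1804 × 0.3475 = 0.45909900 + 0.06268900 = 0.52178800
  P(H|E) = 0.45909900 / 0.52178800 = 0.8799

Final posterior: 0.8799


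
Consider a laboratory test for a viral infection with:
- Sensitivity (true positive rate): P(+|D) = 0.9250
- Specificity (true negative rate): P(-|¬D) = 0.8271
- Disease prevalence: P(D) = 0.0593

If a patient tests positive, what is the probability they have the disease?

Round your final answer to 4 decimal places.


Let D = has disease, + = positive test

Given:
- P(D) = 0.0593 (prevalence)
- P(+|D) = 0.9250 (sensitivity)
- P(-|¬D) = 0.8271 (specificity)
- P(+|¬D) = 0.1729 (false positive rate = 1 - specificity)

Step 1: Find P(+)
P(+) = P(+|D)P(D) + P(+|¬D)P(¬D)
     = 0.9250 × 0.0593 + 0.1729 × 0.9407
     = 0.05485250 + 0.16264703
     = 0.21749953

Step 2: Apply Bayes' theorem for P(D|+)
P(D|+) = P(+|D)P(D) / P(+)
       = 0.05485250 / 0.21749953
       = 0.2522


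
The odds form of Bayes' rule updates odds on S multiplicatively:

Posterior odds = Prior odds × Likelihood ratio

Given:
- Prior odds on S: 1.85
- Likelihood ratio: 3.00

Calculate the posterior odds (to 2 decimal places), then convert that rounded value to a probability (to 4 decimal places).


Step 1: Calculate posterior odds
Posterior odds = Prior odds × LR
               = 1.85 × 3.00
               = 5.55

Step 2: Convert to probability
P(S|E) = Posterior odds / (1 + Posterior odds)
       = 5.55 / (1 + 5.55)
       = 5.55 / 6.55
       = 0.8473

The evidence increased P(S) from 0.6491 to 0.8473.


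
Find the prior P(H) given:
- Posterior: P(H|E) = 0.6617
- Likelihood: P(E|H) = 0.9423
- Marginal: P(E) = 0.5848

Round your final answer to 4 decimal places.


From Bayes' theorem: P(H|E) = P(E|H) × P(H) / P(E)

Rearranging for P(H):
P(H) = P(H|E) × P(E) / P(E|H)
     = 0.6617 × 0.5848 / 0.9423
     = 0.38696216 / 0.9423
     = 0.4107


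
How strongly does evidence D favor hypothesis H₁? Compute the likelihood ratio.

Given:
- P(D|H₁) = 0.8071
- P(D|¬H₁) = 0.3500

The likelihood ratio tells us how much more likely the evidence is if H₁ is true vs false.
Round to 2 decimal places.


Likelihood Ratio (LR) = P(D|H₁) / P(D|¬H₁)

LR = 0.8071 / 0.3500
   = 2.31

The evidence is 2.31 times more likely if H₁ is true than if H₁ is false.
LR > 1, so observing D raises the odds in favor of H₁.


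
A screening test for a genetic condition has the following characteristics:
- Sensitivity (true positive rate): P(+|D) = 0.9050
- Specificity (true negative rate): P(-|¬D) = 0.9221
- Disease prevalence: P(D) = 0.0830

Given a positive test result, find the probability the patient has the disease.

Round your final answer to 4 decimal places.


Let D = has disease, + = positive test

Given:
- P(D) = 0.0830 (prevalence)
- P(+|D) = 0.9050 (sensitivity)
- P(-|¬D) = 0.9221 (specificity)
- P(+|¬D) = 0.0779 (false positive rate = 1 - specificity)

Step 1: Find P(+)
P(+) = P(+|D)P(D) + P(+|¬D)P(¬D)
     = 0.9050 × 0.0830 + 0.0779 × 0.9170
     = 0.07511500 + 0.07143430
     = 0.14654930

Step 2: Apply Bayes' theorem for P(D|+)
P(D|+) = P(+|D)P(D) / P(+)
       = 0.07511500 / 0.14654930
       = 0.5126


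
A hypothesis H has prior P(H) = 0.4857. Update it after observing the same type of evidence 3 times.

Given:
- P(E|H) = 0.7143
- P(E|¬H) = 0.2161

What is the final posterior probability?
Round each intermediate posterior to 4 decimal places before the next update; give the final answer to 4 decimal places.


Sequential Bayesian updating:

Initial prior: P(H) = 0.4857

Update 1:
  P(E) = 0.7143 × 0.4857 + 0.2161 × 0.5143 = 0.34693551 + 0.11114023 = 0.45807574
  P(H|E) = 0.34693551 / 0.45807574 = 0.7574

Update 2:
  P(E) = 0.7143 × 0.7574 + 0.2161 × 0.2426 = 0.54101082 + 0.05242586 = 0.59343668
  P(H|E) = 0.54101082 / 0.59343668 = 0.9117

Update 3:
  P(E) = 0.7143 × 0.9117 + 0.2161 × 0.0883 = 0.65122731 + 0.01908163 = 0.67030894
  P(H|E) = 0.65122731 / 0.67030894 = 0.9715

Final posterior: 0.9715


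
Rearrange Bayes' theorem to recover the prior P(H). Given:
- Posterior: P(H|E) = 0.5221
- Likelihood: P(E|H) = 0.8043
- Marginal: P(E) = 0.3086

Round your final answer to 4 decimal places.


From Bayes' theorem: P(H|E) = P(E|H) × P(H) / P(E)

Rearranging for P(H):
P(H) = P(H|E) × P(E) / P(E|H)
     = 0.5221 × 0.3086 / 0.8043
     = 0.16112006 / 0.8043
     = 0.2003


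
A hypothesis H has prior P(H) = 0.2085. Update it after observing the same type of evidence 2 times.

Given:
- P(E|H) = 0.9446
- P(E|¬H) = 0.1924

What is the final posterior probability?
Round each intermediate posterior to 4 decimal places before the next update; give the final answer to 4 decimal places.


Sequential Bayesian updating:

Initial prior: P(H) = 0.2085

Update 1:
  P(E) = 0.9446 × 0.2085 + 0.1924 × 0.7915 = 0.19694910 + 0.15228460 = 0.34923370
  P(H|E) = 0.19694910 / 0.34923370 = 0.5639

Update 2:
  P(E) = 0.9446 × 0.5639 + 0.1924 × 0.4361 = 0.53265994 + 0.08390564 = 0.61656558
  P(H|E) = 0.53265994 / 0.61656558 = 0.8639

Final posterior: 0.8639


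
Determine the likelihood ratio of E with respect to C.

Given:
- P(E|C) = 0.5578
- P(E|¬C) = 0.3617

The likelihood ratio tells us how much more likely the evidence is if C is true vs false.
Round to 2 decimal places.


Likelihood Ratio (LR) = P(E|C) / P(E|¬C)

LR = 0.5578 / 0.3617
   = 1.54

The evidence is 1.54 times more likely if C is true than if C is false.
LR > 1, so observing E raises the odds in favor of C.


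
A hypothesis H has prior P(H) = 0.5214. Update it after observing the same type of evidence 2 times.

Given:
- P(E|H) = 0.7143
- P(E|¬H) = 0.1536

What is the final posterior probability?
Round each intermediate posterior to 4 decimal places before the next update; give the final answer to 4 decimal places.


Sequential Bayesian updating:

Initial prior: P(H) = 0.5214

Update 1:
  P(E) = 0.7143 × 0.5214 + 0.1536 × 0.4786 = 0.37243602 + 0.07351296 = 0.44594898
  P(H|E) = 0.37243602 / 0.44594898 = 0.8352

Update 2:
  P(E) = 0.7143 × 0.8352 + 0.1536 × 0.1648 = 0.59658336 + 0.02531328 = 0.62189664
  P(H|E) = 0.59658336 / 0.62189664 = 0.9593

Final posterior: 0.9593


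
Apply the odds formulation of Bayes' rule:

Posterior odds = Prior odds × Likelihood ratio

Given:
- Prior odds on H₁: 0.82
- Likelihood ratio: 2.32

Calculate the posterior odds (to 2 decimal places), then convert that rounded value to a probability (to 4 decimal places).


Step 1: Calculate posterior odds
Posterior odds = Prior odds × LR
               = 0.82 × 2.32
               = 1.90

Step 2: Convert to probability
P(H₁|E) = Posterior odds / (1 + Posterior odds)
       = 1.90 / (1 + 1.90)
       = 1.90 / 2.90
       = 0.6552

The evidence increased P(H₁) from 0.4505 to 0.6552.


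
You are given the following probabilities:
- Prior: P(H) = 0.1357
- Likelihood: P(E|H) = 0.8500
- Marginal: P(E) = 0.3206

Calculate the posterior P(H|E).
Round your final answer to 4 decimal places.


Using Bayes' theorem:

P(H|E) = P(E|H) × P(H) / P(E)
       = 0.8500 × 0.1357 / 0.3206
       = 0.11534500 / 0.3206
       = 0.3598

The evidence strengthens our belief in H.
Prior: 0.1357 → Posterior: 0.3598


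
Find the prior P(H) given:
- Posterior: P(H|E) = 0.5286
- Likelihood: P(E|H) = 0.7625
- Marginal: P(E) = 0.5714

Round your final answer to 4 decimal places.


From Bayes' theorem: P(H|E) = P(E|H) × P(H) / P(E)

Rearranging for P(H):
P(H) = P(H|E) × P(E) / P(E|H)
     = 0.5286 × 0.5714 / 0.7625
     = 0.30204204 / 0.7625
     = 0.3961


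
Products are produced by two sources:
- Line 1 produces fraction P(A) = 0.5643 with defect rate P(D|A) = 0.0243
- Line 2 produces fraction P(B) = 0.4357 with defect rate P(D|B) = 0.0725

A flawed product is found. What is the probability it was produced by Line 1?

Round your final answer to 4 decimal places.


Let A = from Line 1, D = flawed

Given:
- P(A) = 0.5643, P(B) = 0.4357
- P(D|A) = 0.0243, P(D|B) = 0.0725

Step 1: Find P(D)
P(D) = P(D|A)P(A) + P(D|B)P(B)
     = 0.0243 × 0.5643 + 0.0725 × 0.4357
     = 0.01371249 + 0.03158825
     = 0.04530074

Step 2: Apply Bayes' theorem
P(A|D) = P(D|A)P(A) / P(D)
       = 0.01371249 / 0.04530074
       = 0.3027


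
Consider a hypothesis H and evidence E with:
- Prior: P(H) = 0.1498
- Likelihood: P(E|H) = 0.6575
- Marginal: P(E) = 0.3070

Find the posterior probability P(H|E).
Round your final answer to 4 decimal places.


Using Bayes' theorem:

P(H|E) = P(E|H) × P(H) / P(E)
       = 0.6575 × 0.1498 / 0.3070
       = 0.09849350 / 0.3070
       = 0.3208

The evidence strengthens our belief in H.
Prior: 0.1498 → Posterior: 0.3208


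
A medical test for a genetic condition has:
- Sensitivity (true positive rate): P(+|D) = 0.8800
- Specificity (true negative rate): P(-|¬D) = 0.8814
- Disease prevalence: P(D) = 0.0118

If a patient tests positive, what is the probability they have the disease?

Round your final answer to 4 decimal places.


Let D = has disease, + = positive test

Given:
- P(D) = 0.0118 (prevalence)
- P(+|D) = 0.8800 (sensitivity)
- P(-|¬D) = 0.8814 (specificity)
- P(+|¬D) = 0.1186 (false positive rate = 1 - specificity)

Step 1: Find P(+)
P(+) = P(+|D)P(D) + P(+|¬D)P(¬D)
     = 0.8800 × 0.0118 + 0.1186 × 0.9882
     = 0.01038400 + 0.11720052
     = 0.12758452

Step 2: Apply Bayes' theorem for P(D|+)
P(D|+) = P(+|D)P(D) / P(+)
       = 0.01038400 / 0.12758452
       = 0.0814


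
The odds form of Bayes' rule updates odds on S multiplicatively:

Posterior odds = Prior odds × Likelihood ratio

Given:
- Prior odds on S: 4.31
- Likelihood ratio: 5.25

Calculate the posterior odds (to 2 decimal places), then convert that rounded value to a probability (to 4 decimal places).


Step 1: Calculate posterior odds
Posterior odds = Prior odds × LR
               = 4.31 × 5.25
               = 22.63

Step 2: Convert to probability
P(S|E) = Posterior odds / (1 + Posterior odds)
       = 22.63 / (1 + 22.63)
       = 22.63 / 23.63
       = 0.9577

The evidence increased P(S) from 0.8117 to 0.9577.


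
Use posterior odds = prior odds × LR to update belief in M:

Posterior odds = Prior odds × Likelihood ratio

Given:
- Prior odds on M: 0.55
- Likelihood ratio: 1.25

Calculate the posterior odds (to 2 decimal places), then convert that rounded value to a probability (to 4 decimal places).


Step 1: Calculate posterior odds
Posterior odds = Prior odds × LR
               = 0.55 × 1.25
               = 0.69

Step 2: Convert to probability
P(M|E) = Posterior odds / (1 + Posterior odds)
       = 0.69 / (1 + 0.69)
       = 0.69 / 1.69
       = 0.4083

The evidence increased P(M) from 0.3548 to 0.4083.


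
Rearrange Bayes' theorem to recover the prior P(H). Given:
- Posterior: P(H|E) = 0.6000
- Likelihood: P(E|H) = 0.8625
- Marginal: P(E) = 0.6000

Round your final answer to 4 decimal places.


From Bayes' theorem: P(H|E) = P(E|H) × P(H) / P(E)

Rearranging for P(H):
P(H) = P(H|E) × P(E) / P(E|H)
     = 0.6000 × 0.6000 / 0.8625
     = 0.36000000 / 0.8625
     = 0.4174


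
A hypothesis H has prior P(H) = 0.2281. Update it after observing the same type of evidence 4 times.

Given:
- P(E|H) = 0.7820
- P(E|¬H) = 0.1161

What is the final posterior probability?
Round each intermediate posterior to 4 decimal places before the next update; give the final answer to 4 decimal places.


Sequential Bayesian updating:

Initial prior: P(H) = 0.2281

Update 1:
  P(E) = 0.7820 × 0.2281 + 0.1161 × 0.7719 = 0.17837420 + 0.08961759 = 0.26799179
  P(H|E) = 0.17837420 / 0.26799179 = 0.6656

Update 2:
  P(E) = 0.7820 × 0.6656 + 0.1161 × 0.3344 = 0.52049920 + 0.03882384 = 0.55932304
  P(H|E) = 0.52049920 / 0.55932304 = 0.9306

Update 3:
  P(E) = 0.7820 × 0.9306 + 0.1161 × 0.0694 = 0.72772920 + 0.00805734 = 0.73578654
  P(H|E) = 0.72772920 / 0.73578654 = 0.9890

Update 4:
  P(E) = 0.7820 × 0.9890 + 0.1161 × 0.0110 = 0.77339800 + 0.00127710 = 0.77467510
  P(H|E) = 0.77339800 / 0.77467510 = 0.9984

Final posterior: 0.9984


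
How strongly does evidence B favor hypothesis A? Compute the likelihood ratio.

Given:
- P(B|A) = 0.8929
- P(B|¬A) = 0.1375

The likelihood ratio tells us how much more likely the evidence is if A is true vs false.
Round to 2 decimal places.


Likelihood Ratio (LR) = P(B|A) / P(B|¬A)

LR = 0.8929 / 0.1375
   = 6.49

The evidence is 6.49 times more likely if A is true than if A is false.
LR > 1, so observing B raises the odds in favor of A.


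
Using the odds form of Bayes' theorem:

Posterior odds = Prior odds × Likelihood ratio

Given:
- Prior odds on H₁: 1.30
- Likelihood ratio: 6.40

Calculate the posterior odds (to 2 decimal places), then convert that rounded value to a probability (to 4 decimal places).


Step 1: Calculate posterior odds
Posterior odds = Prior odds × LR
               = 1.30 × 6.40
               = 8.32

Step 2: Convert to probability
P(H₁|E) = Posterior odds / (1 + Posterior odds)
       = 8.32 / (1 + 8.32)
       = 8.32 / 9.32
       = 0.8927

The evidence increased P(H₁) from 0.5652 to 0.8927.


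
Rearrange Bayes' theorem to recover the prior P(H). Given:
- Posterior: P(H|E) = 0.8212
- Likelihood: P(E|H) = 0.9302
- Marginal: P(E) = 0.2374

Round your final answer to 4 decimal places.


From Bayes' theorem: P(H|E) = P(E|H) × P(H) / P(E)

Rearranging for P(H):
P(H) = P(H|E) × P(E) / P(E|H)
     = 0.8212 × 0.2374 / 0.9302
     = 0.19495288 / 0.9302
     = 0.2096


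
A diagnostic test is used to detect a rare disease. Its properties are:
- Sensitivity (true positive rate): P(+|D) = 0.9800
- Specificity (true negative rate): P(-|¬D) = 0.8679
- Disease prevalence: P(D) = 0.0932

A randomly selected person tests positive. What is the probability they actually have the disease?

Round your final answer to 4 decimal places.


Let D = has disease, + = positive test

Given:
- P(D) = 0.0932 (prevalence)
- P(+|D) = 0.9800 (sensitivity)
- P(-|¬D) = 0.8679 (specificity)
- P(+|¬D) = 0.1321 (false positive rate = 1 - specificity)

Step 1: Find P(+)
P(+) = P(+|D)P(D) + P(+|¬D)P(¬D)
     = 0.9800 × 0.0932 + 0.1321 × 0.9068
     = 0.09133600 + 0.11978828
     = 0.21112428

Step 2: Apply Bayes' theorem for P(D|+)
P(D|+) = P(+|D)P(D) / P(+)
       = 0.09133600 / 0.21112428
       = 0.4326


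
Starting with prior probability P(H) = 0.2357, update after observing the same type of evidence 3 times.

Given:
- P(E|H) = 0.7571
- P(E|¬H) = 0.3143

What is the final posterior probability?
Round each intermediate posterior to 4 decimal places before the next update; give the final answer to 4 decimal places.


Sequential Bayesian updating:

Initial prior: P(H) = 0.2357

Update 1:
  P(E) = 0.7571 × 0.2357 + 0.3143 × 0.7643 = 0.17844847 + 0.24021949 = 0.41866796
  P(H|E) = 0.17844847 / 0.41866796 = 0.4262

Update 2:
  P(E) = 0.7571 × 0.4262 + 0.3143 × 0.5738 = 0.32267602 + 0.18034534 = 0.50302136
  P(H|E) = 0.32267602 / 0.50302136 = 0.6415

Update 3:
  P(E) = 0.7571 × 0.6415 + 0.3143 × 0.3585 = 0.48567965 + 0.11267655 = 0.59835620
  P(H|E) = 0.48567965 / 0.59835620 = 0.8117

Final posterior: 0.8117


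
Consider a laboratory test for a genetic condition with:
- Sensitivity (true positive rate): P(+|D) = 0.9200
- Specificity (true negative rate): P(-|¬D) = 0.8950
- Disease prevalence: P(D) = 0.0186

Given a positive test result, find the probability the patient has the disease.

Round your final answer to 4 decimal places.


Let D = has disease, + = positive test

Given:
- P(D) = 0.0186 (prevalence)
- P(+|D) = 0.9200 (sensitivity)
- P(-|¬D) = 0.8950 (specificity)
- P(+|¬D) = 0.1050 (false positive rate = 1 - specificity)

Step 1: Find P(+)
P(+) = P(+|D)P(D) + P(+|¬D)P(¬D)
     = 0.9200 × 0.0186 + 0.1050 × 0.9814
     = 0.01711200 + 0.10304700
     = 0.12015900

Step 2: Apply Bayes' theorem for P(D|+)
P(D|+) = P(+|D)P(D) / P(+)
       = 0.01711200 / 0.12015900
       = 0.1424


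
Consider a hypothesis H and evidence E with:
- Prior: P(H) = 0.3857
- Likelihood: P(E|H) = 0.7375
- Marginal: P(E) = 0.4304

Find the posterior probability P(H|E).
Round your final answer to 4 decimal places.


Using Bayes' theorem:

P(H|E) = P(E|H) × P(H) / P(E)
       = 0.7375 × 0.3857 / 0.4304
       = 0.28445375 / 0.4304
       = 0.6609

The evidence strengthens our belief in H.
Prior: 0.3857 → Posterior: 0.6609


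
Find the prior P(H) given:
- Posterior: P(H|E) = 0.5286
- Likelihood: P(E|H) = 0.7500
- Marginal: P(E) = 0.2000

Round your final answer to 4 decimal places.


From Bayes' theorem: P(H|E) = P(E|H) × P(H) / P(E)

Rearranging for P(H):
P(H) = P(H|E) × P(E) / P(E|H)
     = 0.5286 × 0.2000 / 0.7500
     = 0.10572000 / 0.7500
     = 0.1410


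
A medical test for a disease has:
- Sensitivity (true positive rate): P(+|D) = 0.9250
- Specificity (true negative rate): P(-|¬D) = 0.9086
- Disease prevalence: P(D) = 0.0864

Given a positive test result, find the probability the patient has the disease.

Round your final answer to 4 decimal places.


Let D = has disease, + = positive test

Given:
- P(D) = 0.0864 (prevalence)
- P(+|D) = 0.9250 (sensitivity)
- P(-|¬D) = 0.9086 (specificity)
- P(+|¬D) = 0.0914 (false positive rate = 1 - specificity)

Step 1: Find P(+)
P(+) = P(+|D)P(D) + P(+|¬D)P(¬D)
     = 0.9250 × 0.0864 + 0.0914 × 0.9136
     = 0.07992000 + 0.08350304
     = 0.16342304

Step 2: Apply Bayes' theorem for P(D|+)
P(D|+) = P(+|D)P(D) / P(+)
       = 0.07992000 / 0.16342304
       = 0.4890


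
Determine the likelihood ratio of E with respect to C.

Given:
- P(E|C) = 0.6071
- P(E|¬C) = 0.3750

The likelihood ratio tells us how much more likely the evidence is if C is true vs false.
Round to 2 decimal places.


Likelihood Ratio (LR) = P(E|C) / P(E|¬C)

LR = 0.6071 / 0.3750
   = 1.62

The evidence is 1.62 times more likely if C is true than if C is false.
Since LR > 1, the evidence supports C over ¬C.


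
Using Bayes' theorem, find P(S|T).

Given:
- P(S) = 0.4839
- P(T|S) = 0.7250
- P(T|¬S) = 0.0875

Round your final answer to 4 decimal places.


Bayes' theorem: P(S|T) = P(T|S) × P(S) / P(T)

Step 1: Calculate P(T) using law of total probability
P(T) = P(T|S)P(S) + P(T|¬S)P(¬S)
     = 0.7250 × 0.4839 + 0.0875 × 0.5161
     = 0.35082750 + 0.04515875
     = 0.39598625

Step 2: Apply Bayes' theorem
P(S|T) = P(T|S) × P(S) / P(T)
       = 0.35082750 / 0.39598625
       = 0.8860


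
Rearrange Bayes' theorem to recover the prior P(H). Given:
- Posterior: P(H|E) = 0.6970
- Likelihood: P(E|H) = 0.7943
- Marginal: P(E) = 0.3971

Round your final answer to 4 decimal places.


From Bayes' theorem: P(H|E) = P(E|H) × P(H) / P(E)

Rearranging for P(H):
P(H) = P(H|E) × P(E) / P(E|H)
     = 0.6970 × 0.3971 / 0.7943
     = 0.27677870 / 0.7943
     = 0.3485


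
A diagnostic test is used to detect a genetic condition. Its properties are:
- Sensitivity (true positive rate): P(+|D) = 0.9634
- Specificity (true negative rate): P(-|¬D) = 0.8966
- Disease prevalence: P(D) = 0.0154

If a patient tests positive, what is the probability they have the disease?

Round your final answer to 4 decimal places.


Let D = has disease, + = positive test

Given:
- P(D) = 0.0154 (prevalence)
- P(+|D) = 0.9634 (sensitivity)
- P(-|¬D) = 0.8966 (specificity)
- P(+|¬D) = 0.1034 (false positive rate = 1 - specificity)

Step 1: Find P(+)
P(+) = P(+|D)P(D) + P(+|¬D)P(¬D)
     = 0.9634 × 0.0154 + 0.1034 × 0.9846
     = 0.01483636 + 0.10180764
     = 0.11664400

Step 2: Apply Bayes' theorem for P(D|+)
P(D|+) = P(+|D)P(D) / P(+)
       = 0.01483636 / 0.11664400
       = 0.1272


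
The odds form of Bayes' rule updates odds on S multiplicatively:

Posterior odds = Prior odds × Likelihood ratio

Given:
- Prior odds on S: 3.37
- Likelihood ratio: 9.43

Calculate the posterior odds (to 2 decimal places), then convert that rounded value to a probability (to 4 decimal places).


Step 1: Calculate posterior odds
Posterior odds = Prior odds × LR
               = 3.37 × 9.43
               = 31.78

Step 2: Convert to probability
P(S|E) = Posterior odds / (1 + Posterior odds)
       = 31.78 / (1 + 31.78)
       = 31.78 / 32.78
       = 0.9695

The evidence increased P(S) from 0.7712 to 0.9695.


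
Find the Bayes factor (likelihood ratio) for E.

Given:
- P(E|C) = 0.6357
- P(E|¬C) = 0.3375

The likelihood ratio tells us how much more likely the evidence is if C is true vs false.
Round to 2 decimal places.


Likelihood Ratio (LR) = P(E|C) / P(E|¬C)

LR = 0.6357 / 0.3375
   = 1.88

The evidence is 1.88 times more likely if C is true than if C is false.
Since LR > 1, the evidence supports C over ¬C.


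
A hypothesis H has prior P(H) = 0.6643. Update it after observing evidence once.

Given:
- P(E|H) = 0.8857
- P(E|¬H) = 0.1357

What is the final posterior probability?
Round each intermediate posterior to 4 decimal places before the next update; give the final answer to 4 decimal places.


Sequential Bayesian updating:

Initial prior: P(H) = 0.6643

Update 1:
  P(E) = 0.8857 × 0.6643 + 0.1357 × 0.3357 = 0.58837051 + 0.04555449 = 0.63392500
  P(H|E) = 0.58837051 / 0.63392500 = 0.9281

Final posterior: 0.9281


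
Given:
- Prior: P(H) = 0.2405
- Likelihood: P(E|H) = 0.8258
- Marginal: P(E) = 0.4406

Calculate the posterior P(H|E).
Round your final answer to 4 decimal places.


Using Bayes' theorem:

P(H|E) = P(E|H) × P(H) / P(E)
       = 0.8258 × 0.2405 / 0.4406
       = 0.19860490 / 0.4406
       = 0.4508

The evidence strengthens our belief in H.
Prior: 0.2405 → Posterior: 0.4508
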